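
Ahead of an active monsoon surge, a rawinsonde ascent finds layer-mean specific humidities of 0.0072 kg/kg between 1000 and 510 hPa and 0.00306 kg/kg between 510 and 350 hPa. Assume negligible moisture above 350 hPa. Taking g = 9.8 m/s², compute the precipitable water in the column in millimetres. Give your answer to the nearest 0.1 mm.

Precipitable water is the column-integrated vapour mass per unit area: PW = (1/g) Σ q̄ Δp, with q in kg/kg and Δp in Pa (1 kg/m² of water = 1 mm).
Layer 1000–510 hPa: Δp = 490 hPa = 49000 Pa, q̄ = 0.0072 kg/kg → 0.0072 × 49000 / 9.8 = 36.00 mm
Layer 510–350 hPa: Δp = 160 hPa = 16000 Pa, q̄ = 0.00306 kg/kg → 0.00306 × 16000 / 9.8 = 5.00 mm
PW = 36.00 + 5.00 = 41.00 ≈ 41.0 mm.

PW ≈ 41.0 mm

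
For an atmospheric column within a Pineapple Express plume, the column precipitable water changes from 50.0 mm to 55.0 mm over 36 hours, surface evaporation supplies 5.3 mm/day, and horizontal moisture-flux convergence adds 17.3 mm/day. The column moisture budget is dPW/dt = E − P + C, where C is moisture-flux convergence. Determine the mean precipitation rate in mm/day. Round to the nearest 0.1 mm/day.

P ≈ 19.3 mm/day

dPW/dt = (55.0 − 50.0) mm / (36/24 day) = +3.333 mm/day.
P = E + C − dPW/dt = 5.3 + (17.3) − (+3.333) = 19.3 mm/day.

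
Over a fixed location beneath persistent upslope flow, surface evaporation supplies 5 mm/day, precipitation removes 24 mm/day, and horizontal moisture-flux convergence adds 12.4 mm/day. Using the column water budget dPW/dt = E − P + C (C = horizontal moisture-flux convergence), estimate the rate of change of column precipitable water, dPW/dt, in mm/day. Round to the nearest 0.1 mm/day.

dPW/dt = E − P + C = 5 − 24 + (12.4) = -6.6 mm/day.

dPW/dt ≈ -6.6 mm/day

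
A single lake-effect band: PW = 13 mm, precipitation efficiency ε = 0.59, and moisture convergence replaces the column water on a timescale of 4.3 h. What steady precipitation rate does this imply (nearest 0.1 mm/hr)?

R ≈ 1.8 mm/hr

Each overturning extracts ε × PW = 0.59 × 13 = 7.67 mm.
Rate = ε·PW / τ = 7.67 / 4.3 h = 1.8 mm/hr.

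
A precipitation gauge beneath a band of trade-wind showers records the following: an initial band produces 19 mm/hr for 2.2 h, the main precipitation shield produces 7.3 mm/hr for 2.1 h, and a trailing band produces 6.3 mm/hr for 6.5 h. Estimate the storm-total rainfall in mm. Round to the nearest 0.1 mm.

total ≈ 98.1 mm

Total = Σ Rᵢ Δtᵢ = 19 × 2.2 + 7.3 × 2.1 + 6.3 × 6.5
      = 41.8 + 15.33 + 40.95 = 98.1 mm.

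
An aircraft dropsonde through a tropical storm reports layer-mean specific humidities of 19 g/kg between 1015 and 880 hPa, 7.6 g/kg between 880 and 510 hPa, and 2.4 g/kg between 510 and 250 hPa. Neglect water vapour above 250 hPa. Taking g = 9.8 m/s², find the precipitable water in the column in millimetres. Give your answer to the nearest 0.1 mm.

Precipitable water is the column-integrated vapour mass per unit area: PW = (1/g) Σ q̄ Δp, with q in kg/kg and Δp in Pa (1 kg/m² of water = 1 mm).
Layer 1015–880 hPa: Δp = 135 hPa = 13500 Pa, q̄ = 0.019 kg/kg → 0.019 × 13500 / 9.8 = 26.17 mm
Layer 880–510 hPa: Δp = 370 hPa = 37000 Pa, q̄ = 0.0076 kg/kg → 0.0076 × 37000 / 9.8 = 28.69 mm
Layer 510–250 hPa: Δp = 260 hPa = 26000 Pa, q̄ = 0.0024 kg/kg → 0.0024 × 26000 / 9.8 = 6.37 mm
PW = 26.17 + 28.69 + 6.37 = 61.23 ≈ 61.2 mm.

PW ≈ 61.2 mm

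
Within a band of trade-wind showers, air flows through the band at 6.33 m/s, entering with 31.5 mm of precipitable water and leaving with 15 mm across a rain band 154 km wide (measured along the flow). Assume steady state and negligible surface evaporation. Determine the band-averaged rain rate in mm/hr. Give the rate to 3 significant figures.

R ≈ 2.44 mm/hr

Column moisture flux per unit crosswind length is F = V × PW.
Inflow: F_in = 6.33 × 31.5 = 199.395 mm·m/s
Outflow: F_out = 6.33 × 15 = 94.95 mm·m/s
Steady-state rate R = (F_in − F_out)/L = (199.395 − 94.95) / 154000 m = 6.782e-04 mm/s.
R = 6.782e-04 × 3600 = 2.44 mm/hr.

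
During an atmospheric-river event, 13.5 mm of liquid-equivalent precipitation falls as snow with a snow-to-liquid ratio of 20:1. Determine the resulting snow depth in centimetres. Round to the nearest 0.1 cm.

snow depth ≈ 27.0 cm

Snow depth = liquid × ratio = 13.5 mm × 20 = 270 mm = 27.0 cm.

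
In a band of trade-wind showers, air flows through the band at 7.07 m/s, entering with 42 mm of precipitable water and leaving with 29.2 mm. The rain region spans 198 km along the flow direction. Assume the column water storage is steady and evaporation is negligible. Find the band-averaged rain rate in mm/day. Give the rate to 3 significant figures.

Column moisture flux per unit crosswind length is F = V × PW.
Inflow: F_in = 7.07 × 42 = 296.94 mm·m/s
Outflow: F_out = 7.07 × 29.2 = 206.444 mm·m/s
Steady-state rate R = (F_in − F_out)/L = (296.94 − 206.444) / 198000 m = 4.571e-04 mm/s.
R = 4.571e-04 × 3600 × 24 = 39.5 mm/day.

R ≈ 39.5 mm/day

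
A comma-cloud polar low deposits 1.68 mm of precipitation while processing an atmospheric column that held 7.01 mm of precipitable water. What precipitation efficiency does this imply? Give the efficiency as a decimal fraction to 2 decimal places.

ε = precipitation / PW = 1.68 / 7.01 = 0.24.

ε ≈ 0.24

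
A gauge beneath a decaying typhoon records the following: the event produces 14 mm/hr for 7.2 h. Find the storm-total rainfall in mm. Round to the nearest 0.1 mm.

Total = Σ Rᵢ Δtᵢ = 14 × 7.2
      = 100.8 = 100.8 mm.

total ≈ 100.8 mm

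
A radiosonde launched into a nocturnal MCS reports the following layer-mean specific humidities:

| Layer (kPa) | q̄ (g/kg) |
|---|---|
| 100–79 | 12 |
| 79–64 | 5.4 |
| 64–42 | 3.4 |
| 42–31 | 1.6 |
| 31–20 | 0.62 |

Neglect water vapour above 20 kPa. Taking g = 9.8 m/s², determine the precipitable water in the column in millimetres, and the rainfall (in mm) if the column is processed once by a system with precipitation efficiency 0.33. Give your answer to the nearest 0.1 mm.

Precipitable water is the column-integrated vapour mass per unit area: PW = (1/g) Σ q̄ Δp, with q in kg/kg and Δp in Pa (1 kg/m² of water = 1 mm).
Layer 100–79 kPa: Δp = 210 hPa = 21000 Pa, q̄ = 0.012 kg/kg → 0.012 × 21000 / 9.8 = 25.71 mm
Layer 79–64 kPa: Δp = 150 hPa = 15000 Pa, q̄ = 0.0054 kg/kg → 0.0054 × 15000 / 9.8 = 8.27 mm
Layer 64–42 kPa: Δp = 220 hPa = 22000 Pa, q̄ = 0.0034 kg/kg → 0.0034 × 22000 / 9.8 = 7.63 mm
Layer 42–31 kPa: Δp = 110 hPa = 11000 Pa, q̄ = 0.0016 kg/kg → 0.0016 × 11000 / 9.8 = 1.80 mm
Layer 31–20 kPa: Δp = 110 hPa = 11000 Pa, q̄ = 0.00062 kg/kg → 0.00062 × 11000 / 9.8 = 0.70 mm
PW = 25.71 + 8.27 + 7.63 + 1.80 + 0.70 = 44.11 ≈ 44.1 mm.
Rainfall = ε × PW = 0.33 × 44.1 = 14.6 mm.

PW ≈ 44.1 mm; rainfall ≈ 14.6 mm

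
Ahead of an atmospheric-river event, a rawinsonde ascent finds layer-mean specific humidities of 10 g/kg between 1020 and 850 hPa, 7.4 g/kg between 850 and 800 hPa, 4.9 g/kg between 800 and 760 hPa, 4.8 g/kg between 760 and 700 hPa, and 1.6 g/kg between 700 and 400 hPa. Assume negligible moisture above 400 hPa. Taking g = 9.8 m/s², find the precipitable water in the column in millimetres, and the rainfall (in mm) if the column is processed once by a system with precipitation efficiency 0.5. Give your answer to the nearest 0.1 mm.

PW ≈ 31.0 mm; rainfall ≈ 15.5 mm

Precipitable water is the column-integrated vapour mass per unit area: PW = (1/g) Σ q̄ Δp, with q in kg/kg and Δp in Pa (1 kg/m² of water = 1 mm).
Layer 1020–850 hPa: Δp = 170 hPa = 17000 Pa, q̄ = 0.01 kg/kg → 0.01 × 17000 / 9.8 = 17.35 mm
Layer 850–800 hPa: Δp = 50 hPa = 5000 Pa, q̄ = 0.0074 kg/kg → 0.0074 × 5000 / 9.8 = 3.78 mm
Layer 800–760 hPa: Δp = 40 hPa = 4000 Pa, q̄ = 0.0049 kg/kg → 0.0049 × 4000 / 9.8 = 2.00 mm
Layer 760–700 hPa: Δp = 60 hPa = 6000 Pa, q̄ = 0.0048 kg/kg → 0.0048 × 6000 / 9.8 = 2.94 mm
Layer 700–400 hPa: Δp = 300 hPa = 30000 Pa, q̄ = 0.0016 kg/kg → 0.0016 × 30000 / 9.8 = 4.90 mm
PW = 17.35 + 3.78 + 2.00 + 2.94 + 4.90 = 30.97 ≈ 31.0 mm.
Rainfall = ε × PW = 0.5 × 31.0 = 15.5 mm.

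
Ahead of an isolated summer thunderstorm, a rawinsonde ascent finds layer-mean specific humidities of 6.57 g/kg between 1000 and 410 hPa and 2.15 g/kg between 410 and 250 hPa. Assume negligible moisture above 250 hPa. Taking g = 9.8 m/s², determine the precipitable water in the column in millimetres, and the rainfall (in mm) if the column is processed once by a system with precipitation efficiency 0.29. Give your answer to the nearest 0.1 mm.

Precipitable water is the column-integrated vapour mass per unit area: PW = (1/g) Σ q̄ Δp, with q in kg/kg and Δp in Pa (1 kg/m² of water = 1 mm).
Layer 1000–410 hPa: Δp = 590 hPa = 59000 Pa, q̄ = 0.00657 kg/kg → 0.00657 × 59000 / 9.8 = 39.55 mm
Layer 410–250 hPa: Δp = 160 hPa = 16000 Pa, q̄ = 0.00215 kg/kg → 0.00215 × 16000 / 9.8 = 3.51 mm
PW = 39.55 + 3.51 = 43.06 ≈ 43.1 mm.
Rainfall = ε × PW = 0.29 × 43.1 = 12.5 mm.

PW ≈ 43.1 mm; rainfall ≈ 12.5 mm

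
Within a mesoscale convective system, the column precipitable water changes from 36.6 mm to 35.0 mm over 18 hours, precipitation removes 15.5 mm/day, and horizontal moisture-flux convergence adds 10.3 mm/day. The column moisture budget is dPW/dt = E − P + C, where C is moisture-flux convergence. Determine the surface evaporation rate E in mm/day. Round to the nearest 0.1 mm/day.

E ≈ 3.1 mm/day

dPW/dt = (35.0 − 36.6) mm / (18/24 day) = -2.133 mm/day.
E = dPW/dt + P − C = (-2.133) + 15.5 − (10.3) = 3.1 mm/day.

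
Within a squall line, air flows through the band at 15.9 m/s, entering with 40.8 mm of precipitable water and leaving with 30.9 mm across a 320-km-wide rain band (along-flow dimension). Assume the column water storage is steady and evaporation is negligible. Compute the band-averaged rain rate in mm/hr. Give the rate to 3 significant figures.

R ≈ 1.77 mm/hr

Column moisture flux per unit crosswind length is F = V × PW.
Inflow: F_in = 15.9 × 40.8 = 648.72 mm·m/s
Outflow: F_out = 15.9 × 30.9 = 491.31 mm·m/s
Steady-state rate R = (F_in − F_out)/L = (648.72 − 491.31) / 320000 m = 4.919e-04 mm/s.
R = 4.919e-04 × 3600 = 1.77 mm/hr.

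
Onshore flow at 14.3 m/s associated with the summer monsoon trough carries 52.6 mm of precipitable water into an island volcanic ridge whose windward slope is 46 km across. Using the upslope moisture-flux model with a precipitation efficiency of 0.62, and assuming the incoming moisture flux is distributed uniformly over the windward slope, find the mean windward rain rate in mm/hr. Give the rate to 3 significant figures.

Incoming column moisture flux per unit ridge length: F = V × PW = 14.3 × 52.6 = 752.18 mm·m/s.
Spread over the 46 km slope with efficiency ε = 0.62: R = ε·F/W = 0.62 × 752.18 / 46000 m = 1.014e-02 mm/s.
R = 1.014e-02 × 3600 = 36.5 mm/hr.

R ≈ 36.5 mm/hr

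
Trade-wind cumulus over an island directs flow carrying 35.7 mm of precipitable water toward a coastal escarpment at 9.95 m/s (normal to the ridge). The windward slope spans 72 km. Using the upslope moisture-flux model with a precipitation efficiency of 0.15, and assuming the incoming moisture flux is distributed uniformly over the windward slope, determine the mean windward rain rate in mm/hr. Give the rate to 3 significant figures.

Incoming column moisture flux per unit ridge length: F = V × PW = 9.95 × 35.7 = 355.215 mm·m/s.
Spread over the 72 km slope with efficiency ε = 0.15: R = ε·F/W = 0.15 × 355.215 / 72000 m = 7.400e-04 mm/s.
R = 7.400e-04 × 3600 = 2.66 mm/hr.

R ≈ 2.66 mm/hr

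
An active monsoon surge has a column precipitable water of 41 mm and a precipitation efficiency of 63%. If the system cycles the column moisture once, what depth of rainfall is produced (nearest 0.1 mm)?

rainfall ≈ 25.8 mm

Rainfall = ε × PW = 0.63 × 41 = 25.8 mm.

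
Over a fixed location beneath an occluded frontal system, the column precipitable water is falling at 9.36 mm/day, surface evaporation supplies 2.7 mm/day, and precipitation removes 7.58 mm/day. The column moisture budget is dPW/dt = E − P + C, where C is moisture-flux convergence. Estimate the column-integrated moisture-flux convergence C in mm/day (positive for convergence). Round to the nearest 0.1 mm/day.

C ≈ -4.5 mm/day

dPW/dt = -9.36 mm/day.
C = dPW/dt − E + P = (-9.36) − 2.7 + 7.58 = -4.5 mm/day.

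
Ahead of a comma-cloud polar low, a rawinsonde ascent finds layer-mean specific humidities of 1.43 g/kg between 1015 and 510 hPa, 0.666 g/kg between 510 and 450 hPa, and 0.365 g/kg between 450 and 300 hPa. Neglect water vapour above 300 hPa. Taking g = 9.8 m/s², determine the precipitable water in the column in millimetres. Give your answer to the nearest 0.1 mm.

Precipitable water is the column-integrated vapour mass per unit area: PW = (1/g) Σ q̄ Δp, with q in kg/kg and Δp in Pa (1 kg/m² of water = 1 mm).
Layer 1015–510 hPa: Δp = 505 hPa = 50500 Pa, q̄ = 0.00143 kg/kg → 0.00143 × 50500 / 9.8 = 7.37 mm
Layer 510–450 hPa: Δp = 60 hPa = 6000 Pa, q̄ = 0.000666 kg/kg → 0.000666 × 6000 / 9.8 = 0.41 mm
Layer 450–300 hPa: Δp = 150 hPa = 15000 Pa, q̄ = 0.000365 kg/kg → 0.000365 × 15000 / 9.8 = 0.56 mm
PW = 7.37 + 0.41 + 0.56 = 8.34 ≈ 8.3 mm.

PW ≈ 8.3 mm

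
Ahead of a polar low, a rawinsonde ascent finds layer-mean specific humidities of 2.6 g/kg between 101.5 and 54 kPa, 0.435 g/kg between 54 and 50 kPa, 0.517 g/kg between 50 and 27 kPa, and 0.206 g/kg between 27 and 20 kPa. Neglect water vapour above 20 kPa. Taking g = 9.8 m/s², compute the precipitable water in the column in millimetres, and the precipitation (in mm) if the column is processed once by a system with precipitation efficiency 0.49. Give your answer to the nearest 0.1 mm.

Precipitable water is the column-integrated vapour mass per unit area: PW = (1/g) Σ q̄ Δp, with q in kg/kg and Δp in Pa (1 kg/m² of water = 1 mm).
Layer 101.5–54 kPa: Δp = 475 hPa = 47500 Pa, q̄ = 0.0026 kg/kg → 0.0026 × 47500 / 9.8 = 12.60 mm
Layer 54–50 kPa: Δp = 40 hPa = 4000 Pa, q̄ = 0.000435 kg/kg → 0.000435 × 4000 / 9.8 = 0.18 mm
Layer 50–27 kPa: Δp = 230 hPa = 23000 Pa, q̄ = 0.000517 kg/kg → 0.000517 × 23000 / 9.8 = 1.21 mm
Layer 27–20 kPa: Δp = 70 hPa = 7000 Pa, q̄ = 0.000206 kg/kg → 0.000206 × 7000 / 9.8 = 0.15 mm
PW = 12.60 + 0.18 + 1.21 + 0.15 = 14.14 ≈ 14.1 mm.
Precipitation = ε × PW = 0.49 × 14.1 = 6.9 mm.

PW ≈ 14.1 mm; precipitation ≈ 6.9 mm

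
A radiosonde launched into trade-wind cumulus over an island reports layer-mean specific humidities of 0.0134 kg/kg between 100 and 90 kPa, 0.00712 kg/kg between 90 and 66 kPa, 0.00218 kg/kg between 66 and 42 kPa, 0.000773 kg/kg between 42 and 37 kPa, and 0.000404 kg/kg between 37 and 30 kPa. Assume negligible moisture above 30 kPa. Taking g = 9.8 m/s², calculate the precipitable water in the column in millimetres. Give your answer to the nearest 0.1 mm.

PW ≈ 37.1 mm

Precipitable water is the column-integrated vapour mass per unit area: PW = (1/g) Σ q̄ Δp, with q in kg/kg and Δp in Pa (1 kg/m² of water = 1 mm).
Layer 100–90 kPa: Δp = 100 hPa = 10000 Pa, q̄ = 0.0134 kg/kg → 0.0134 × 10000 / 9.8 = 13.67 mm
Layer 90–66 kPa: Δp = 240 hPa = 24000 Pa, q̄ = 0.00712 kg/kg → 0.00712 × 24000 / 9.8 = 17.44 mm
Layer 66–42 kPa: Δp = 240 hPa = 24000 Pa, q̄ = 0.00218 kg/kg → 0.00218 × 24000 / 9.8 = 5.34 mm
Layer 42–37 kPa: Δp = 50 hPa = 5000 Pa, q̄ = 0.000773 kg/kg → 0.000773 × 5000 / 9.8 = 0.39 mm
Layer 37–30 kPa: Δp = 70 hPa = 7000 Pa, q̄ = 0.000404 kg/kg → 0.000404 × 7000 / 9.8 = 0.29 mm
PW = 13.67 + 17.44 + 5.34 + 0.39 + 0.29 = 37.13 ≈ 37.1 mm.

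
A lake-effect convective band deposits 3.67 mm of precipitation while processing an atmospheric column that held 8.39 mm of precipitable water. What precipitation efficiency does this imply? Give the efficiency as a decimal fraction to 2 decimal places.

ε ≈ 0.44

ε = precipitation / PW = 3.67 / 8.39 = 0.44.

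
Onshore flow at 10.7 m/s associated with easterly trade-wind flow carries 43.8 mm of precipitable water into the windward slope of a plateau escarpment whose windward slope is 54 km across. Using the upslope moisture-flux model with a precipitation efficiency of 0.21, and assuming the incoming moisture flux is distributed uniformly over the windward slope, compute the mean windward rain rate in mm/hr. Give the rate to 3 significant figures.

Incoming column moisture flux per unit ridge length: F = V × PW = 10.7 × 43.8 = 468.66 mm·m/s.
Spread over the 54 km slope with efficiency ε = 0.21: R = ε·F/W = 0.21 × 468.66 / 54000 m = 1.823e-03 mm/s.
R = 1.823e-03 × 3600 = 6.56 mm/hr.

R ≈ 6.56 mm/hr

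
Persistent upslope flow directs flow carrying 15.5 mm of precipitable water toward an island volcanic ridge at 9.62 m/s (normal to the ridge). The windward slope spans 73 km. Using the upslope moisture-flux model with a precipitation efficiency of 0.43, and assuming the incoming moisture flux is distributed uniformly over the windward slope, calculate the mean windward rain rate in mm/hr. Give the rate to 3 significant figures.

R ≈ 3.16 mm/hr

Incoming column moisture flux per unit ridge length: F = V × PW = 9.62 × 15.5 = 149.11 mm·m/s.
Spread over the 73 km slope with efficiency ε = 0.43: R = ε·F/W = 0.43 × 149.11 / 73000 m = 8.783e-04 mm/s.
R = 8.783e-04 × 3600 = 3.16 mm/hr.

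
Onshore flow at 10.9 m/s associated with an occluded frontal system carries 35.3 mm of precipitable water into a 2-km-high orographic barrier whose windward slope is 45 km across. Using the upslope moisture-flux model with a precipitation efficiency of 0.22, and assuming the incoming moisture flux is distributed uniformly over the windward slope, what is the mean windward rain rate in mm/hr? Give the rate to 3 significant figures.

Incoming column moisture flux per unit ridge length: F = V × PW = 10.9 × 35.3 = 384.77 mm·m/s.
Spread over the 45 km slope with efficiency ε = 0.22: R = ε·F/W = 0.22 × 384.77 / 45000 m = 1.881e-03 mm/s.
R = 1.881e-03 × 3600 = 6.77 mm/hr.

R ≈ 6.77 mm/hr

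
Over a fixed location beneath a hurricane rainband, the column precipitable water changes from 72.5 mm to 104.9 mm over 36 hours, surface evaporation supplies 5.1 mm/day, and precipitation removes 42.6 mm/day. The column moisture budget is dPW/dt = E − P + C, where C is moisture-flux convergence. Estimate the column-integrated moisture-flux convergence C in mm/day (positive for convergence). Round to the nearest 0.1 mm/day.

C ≈ 59.1 mm/day

dPW/dt = (104.9 − 72.5) mm / (36/24 day) = +21.600 mm/day.
C = dPW/dt − E + P = (+21.600) − 5.1 + 42.6 = 59.1 mm/day.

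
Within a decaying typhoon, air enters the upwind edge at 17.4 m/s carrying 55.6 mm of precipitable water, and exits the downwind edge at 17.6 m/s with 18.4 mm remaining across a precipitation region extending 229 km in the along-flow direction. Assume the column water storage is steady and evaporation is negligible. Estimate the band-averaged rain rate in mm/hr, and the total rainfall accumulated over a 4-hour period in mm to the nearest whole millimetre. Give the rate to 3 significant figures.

Column moisture flux per unit crosswind length is F = V × PW.
Inflow: F_in = 17.4 × 55.6 = 967.44 mm·m/s
Outflow: F_out = 17.6 × 18.4 = 323.84 mm·m/s
Steady-state rate R = (F_in − F_out)/L = (967.44 − 323.84) / 229000 m = 2.810e-03 mm/s.
R = 2.810e-03 × 3600 = 10.1 mm/hr.
Over 4 h: total = 10.1 × 4 = 40.4 ≈ 40 mm.

R ≈ 10.1 mm/hr; total ≈ 40 mm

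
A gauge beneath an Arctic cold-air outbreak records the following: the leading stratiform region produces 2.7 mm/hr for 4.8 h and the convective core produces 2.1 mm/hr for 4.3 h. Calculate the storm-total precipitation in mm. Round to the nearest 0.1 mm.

total ≈ 22.0 mm

Total = Σ Rᵢ Δtᵢ = 2.7 × 4.8 + 2.1 × 4.3
      = 12.96 + 9.03 = 22.0 mm.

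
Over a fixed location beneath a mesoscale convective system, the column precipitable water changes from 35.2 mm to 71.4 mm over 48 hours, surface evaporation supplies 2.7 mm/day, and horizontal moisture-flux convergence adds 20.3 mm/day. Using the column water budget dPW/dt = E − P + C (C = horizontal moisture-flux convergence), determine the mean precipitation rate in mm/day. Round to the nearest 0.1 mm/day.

dPW/dt = (71.4 − 35.2) mm / (48/24 day) = +18.100 mm/day.
P = E + C − dPW/dt = 2.7 + (20.3) − (+18.100) = 4.9 mm/day.

P ≈ 4.9 mm/day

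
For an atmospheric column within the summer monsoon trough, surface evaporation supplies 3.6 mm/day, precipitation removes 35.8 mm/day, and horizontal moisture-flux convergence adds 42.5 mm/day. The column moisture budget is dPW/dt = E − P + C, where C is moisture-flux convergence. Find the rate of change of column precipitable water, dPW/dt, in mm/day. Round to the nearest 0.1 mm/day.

dPW/dt ≈ 10.3 mm/day

dPW/dt = E − P + C = 3.6 − 35.8 + (42.5) = 10.3 mm/day.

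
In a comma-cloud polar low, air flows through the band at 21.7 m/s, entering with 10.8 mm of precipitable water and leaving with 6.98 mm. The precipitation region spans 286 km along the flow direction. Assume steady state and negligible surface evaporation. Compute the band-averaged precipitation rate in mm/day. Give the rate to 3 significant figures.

Column moisture flux per unit crosswind length is F = V × PW.
Inflow: F_in = 21.7 × 10.8 = 234.36 mm·m/s
Outflow: F_out = 21.7 × 6.98 = 151.466 mm·m/s
Steady-state rate R = (F_in − F_out)/L = (234.36 − 151.466) / 286000 m = 2.898e-04 mm/s.
R = 2.898e-04 × 3600 × 24 = 25.0 mm/day.

R ≈ 25.0 mm/day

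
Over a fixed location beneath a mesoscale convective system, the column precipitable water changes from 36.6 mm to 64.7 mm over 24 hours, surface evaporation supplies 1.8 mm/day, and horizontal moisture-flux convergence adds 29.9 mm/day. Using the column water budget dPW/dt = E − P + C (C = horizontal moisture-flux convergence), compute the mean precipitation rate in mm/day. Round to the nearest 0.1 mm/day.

P ≈ 3.6 mm/day

dPW/dt = (64.7 − 36.6) mm / (24/24 day) = +28.100 mm/day.
P = E + C − dPW/dt = 1.8 + (29.9) − (+28.100) = 3.6 mm/day.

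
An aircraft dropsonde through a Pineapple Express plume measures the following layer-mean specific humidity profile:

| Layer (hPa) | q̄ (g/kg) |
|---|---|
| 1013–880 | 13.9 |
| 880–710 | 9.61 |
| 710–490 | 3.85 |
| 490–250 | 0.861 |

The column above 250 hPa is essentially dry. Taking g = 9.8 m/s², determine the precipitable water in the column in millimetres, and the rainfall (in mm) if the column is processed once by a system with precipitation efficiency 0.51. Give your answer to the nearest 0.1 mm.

PW ≈ 46.3 mm; rainfall ≈ 23.6 mm

Precipitable water is the column-integrated vapour mass per unit area: PW = (1/g) Σ q̄ Δp, with q in kg/kg and Δp in Pa (1 kg/m² of water = 1 mm).
Layer 1013–880 hPa: Δp = 133 hPa = 13300 Pa, q̄ = 0.0139 kg/kg → 0.0139 × 13300 / 9.8 = 18.86 mm
Layer 880–710 hPa: Δp = 170 hPa = 17000 Pa, q̄ = 0.00961 kg/kg → 0.00961 × 17000 / 9.8 = 16.67 mm
Layer 710–490 hPa: Δp = 220 hPa = 22000 Pa, q̄ = 0.00385 kg/kg → 0.00385 × 22000 / 9.8 = 8.64 mm
Layer 490–250 hPa: Δp = 240 hPa = 24000 Pa, q̄ = 0.000861 kg/kg → 0.000861 × 24000 / 9.8 = 2.11 mm
PW = 18.86 + 16.67 + 8.64 + 2.11 = 46.28 ≈ 46.3 mm.
Rainfall = ε × PW = 0.51 × 46.3 = 23.6 mm.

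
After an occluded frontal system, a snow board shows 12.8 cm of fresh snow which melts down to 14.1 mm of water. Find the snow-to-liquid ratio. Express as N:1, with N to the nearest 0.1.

ratio ≈ 9.1

Ratio = snow depth / SWE = 128 mm / 14.1 mm = 9.1, i.e. 9.1:1.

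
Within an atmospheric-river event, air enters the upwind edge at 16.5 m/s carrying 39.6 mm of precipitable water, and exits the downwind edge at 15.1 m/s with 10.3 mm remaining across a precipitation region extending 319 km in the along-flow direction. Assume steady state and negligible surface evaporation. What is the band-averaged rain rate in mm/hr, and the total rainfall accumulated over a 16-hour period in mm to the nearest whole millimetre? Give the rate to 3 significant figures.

R ≈ 5.62 mm/hr; total ≈ 90 mm

Column moisture flux per unit crosswind length is F = V × PW.
Inflow: F_in = 16.5 × 39.6 = 653.4 mm·m/s
Outflow: F_out = 15.1 × 10.3 = 155.53 mm·m/s
Steady-state rate R = (F_in − F_out)/L = (653.4 − 155.53) / 319000 m = 1.561e-03 mm/s.
R = 1.561e-03 × 3600 = 5.62 mm/hr.
Over 16 h: total = 5.62 × 16 = 89.92 ≈ 90 mm.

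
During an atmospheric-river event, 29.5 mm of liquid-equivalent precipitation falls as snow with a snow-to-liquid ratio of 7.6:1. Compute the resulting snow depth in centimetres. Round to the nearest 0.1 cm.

snow depth ≈ 22.4 cm

Snow depth = liquid × ratio = 29.5 mm × 7.6 = 224.2 mm = 22.4 cm.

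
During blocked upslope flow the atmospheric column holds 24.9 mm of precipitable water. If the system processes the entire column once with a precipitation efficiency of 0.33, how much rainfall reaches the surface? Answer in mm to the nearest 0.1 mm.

rainfall ≈ 8.2 mm

Rainfall = ε × PW = 0.33 × 24.9 = 8.2 mm.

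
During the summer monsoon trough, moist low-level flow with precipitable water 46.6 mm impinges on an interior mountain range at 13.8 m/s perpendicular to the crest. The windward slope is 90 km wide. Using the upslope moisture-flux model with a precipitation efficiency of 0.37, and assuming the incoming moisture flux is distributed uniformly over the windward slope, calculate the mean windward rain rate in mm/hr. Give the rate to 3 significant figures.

Incoming column moisture flux per unit ridge length: F = V × PW = 13.8 × 46.6 = 643.08 mm·m/s.
Spread over the 90 km slope with efficiency ε = 0.37: R = ε·F/W = 0.37 × 643.08 / 90000 m = 2.644e-03 mm/s.
R = 2.644e-03 × 3600 = 9.52 mm/hr.

R ≈ 9.52 mm/hr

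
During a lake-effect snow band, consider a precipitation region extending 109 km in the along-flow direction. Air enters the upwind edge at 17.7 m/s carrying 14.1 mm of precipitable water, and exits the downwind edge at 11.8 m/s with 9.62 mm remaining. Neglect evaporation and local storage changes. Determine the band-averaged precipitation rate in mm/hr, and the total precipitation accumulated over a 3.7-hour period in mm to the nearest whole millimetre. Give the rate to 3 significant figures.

R ≈ 4.49 mm/hr; total ≈ 17 mm

Column moisture flux per unit crosswind length is F = V × PW.
Inflow: F_in = 17.7 × 14.1 = 249.57 mm·m/s
Outflow: F_out = 11.8 × 9.62 = 113.516 mm·m/s
Steady-state rate R = (F_in − F_out)/L = (249.57 − 113.516) / 109000 m = 1.248e-03 mm/s.
R = 1.248e-03 × 3600 = 4.49 mm/hr.
Over 3.7 h: total = 4.49 × 3.7 = 16.613 ≈ 17 mm.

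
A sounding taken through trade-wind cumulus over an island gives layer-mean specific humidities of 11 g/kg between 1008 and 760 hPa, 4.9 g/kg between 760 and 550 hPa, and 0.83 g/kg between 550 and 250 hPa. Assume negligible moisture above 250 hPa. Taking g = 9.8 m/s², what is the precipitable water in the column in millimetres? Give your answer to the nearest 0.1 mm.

Precipitable water is the column-integrated vapour mass per unit area: PW = (1/g) Σ q̄ Δp, with q in kg/kg and Δp in Pa (1 kg/m² of water = 1 mm).
Layer 1008–760 hPa: Δp = 248 hPa = 24800 Pa, q̄ = 0.011 kg/kg → 0.011 × 24800 / 9.8 = 27.84 mm
Layer 760–550 hPa: Δp = 210 hPa = 21000 Pa, q̄ = 0.0049 kg/kg → 0.0049 × 21000 / 9.8 = 10.50 mm
Layer 550–250 hPa: Δp = 300 hPa = 30000 Pa, q̄ = 0.00083 kg/kg → 0.00083 × 30000 / 9.8 = 2.54 mm
PW = 27.84 + 10.50 + 2.54 = 40.88 ≈ 40.9 mm.

PW ≈ 40.9 mm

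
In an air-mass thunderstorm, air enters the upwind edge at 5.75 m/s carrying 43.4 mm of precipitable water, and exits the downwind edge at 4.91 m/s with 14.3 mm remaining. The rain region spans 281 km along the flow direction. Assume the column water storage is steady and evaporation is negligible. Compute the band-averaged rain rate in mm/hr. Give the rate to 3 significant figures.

Column moisture flux per unit crosswind length is F = V × PW.
Inflow: F_in = 5.75 × 43.4 = 249.55 mm·m/s
Outflow: F_out = 4.91 × 14.3 = 70.213 mm·m/s
Steady-state rate R = (F_in − F_out)/L = (249.55 − 70.213) / 281000 m = 6.382e-04 mm/s.
R = 6.382e-04 × 3600 = 2.30 mm/hr.

R ≈ 2.30 mm/hr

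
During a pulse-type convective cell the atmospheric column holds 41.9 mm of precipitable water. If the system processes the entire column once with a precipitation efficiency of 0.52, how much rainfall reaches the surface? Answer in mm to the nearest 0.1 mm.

Rainfall = ε × PW = 0.52 × 41.9 = 21.8 mm.

rainfall ≈ 21.8 mm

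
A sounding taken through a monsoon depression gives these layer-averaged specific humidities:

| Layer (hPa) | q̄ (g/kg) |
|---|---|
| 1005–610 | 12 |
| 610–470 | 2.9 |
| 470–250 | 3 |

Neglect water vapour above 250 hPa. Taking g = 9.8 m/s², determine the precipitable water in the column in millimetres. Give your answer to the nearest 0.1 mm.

PW ≈ 59.2 mm

Precipitable water is the column-integrated vapour mass per unit area: PW = (1/g) Σ q̄ Δp, with q in kg/kg and Δp in Pa (1 kg/m² of water = 1 mm).
Layer 1005–610 hPa: Δp = 395 hPa = 39500 Pa, q̄ = 0.012 kg/kg → 0.012 × 39500 / 9.8 = 48.37 mm
Layer 610–470 hPa: Δp = 140 hPa = 14000 Pa, q̄ = 0.0029 kg/kg → 0.0029 × 14000 / 9.8 = 4.14 mm
Layer 470–250 hPa: Δp = 220 hPa = 22000 Pa, q̄ = 0.003 kg/kg → 0.003 × 22000 / 9.8 = 6.73 mm
PW = 48.37 + 4.14 + 6.73 = 59.24 ≈ 59.2 mm.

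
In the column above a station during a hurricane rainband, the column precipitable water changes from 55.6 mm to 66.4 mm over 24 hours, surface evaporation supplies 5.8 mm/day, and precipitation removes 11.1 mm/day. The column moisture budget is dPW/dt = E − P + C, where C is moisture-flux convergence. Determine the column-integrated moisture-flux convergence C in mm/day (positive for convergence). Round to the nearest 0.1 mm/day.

C ≈ 16.1 mm/day

dPW/dt = (66.4 − 55.6) mm / (24/24 day) = +10.800 mm/day.
C = dPW/dt − E + P = (+10.800) − 5.8 + 11.1 = 16.1 mm/day.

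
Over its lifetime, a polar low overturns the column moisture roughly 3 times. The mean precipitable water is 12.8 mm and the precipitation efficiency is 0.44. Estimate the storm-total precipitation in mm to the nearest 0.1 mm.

Each cycle deposits ε × PW = 0.44 × 12.8 = 5.632 mm.
Over 3 cycles: 3 × 5.632 = 16.9 mm.

precipitation ≈ 16.9 mm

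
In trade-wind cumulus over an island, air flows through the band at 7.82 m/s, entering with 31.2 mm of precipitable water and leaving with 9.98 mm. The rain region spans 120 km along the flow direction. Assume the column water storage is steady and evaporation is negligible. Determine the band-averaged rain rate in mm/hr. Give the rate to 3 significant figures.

Column moisture flux per unit crosswind length is F = V × PW.
Inflow: F_in = 7.82 × 31.2 = 243.984 mm·m/s
Outflow: F_out = 7.82 × 9.98 = 78.0436 mm·m/s
Steady-state rate R = (F_in − F_out)/L = (243.984 − 78.0436) / 120000 m = 1.383e-03 mm/s.
R = 1.383e-03 × 3600 = 4.98 mm/hr.

R ≈ 4.98 mm/hr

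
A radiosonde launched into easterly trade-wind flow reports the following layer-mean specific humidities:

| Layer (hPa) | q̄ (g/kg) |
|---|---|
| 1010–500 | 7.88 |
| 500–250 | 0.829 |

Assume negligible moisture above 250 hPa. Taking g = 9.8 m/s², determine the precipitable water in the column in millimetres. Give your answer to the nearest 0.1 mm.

PW ≈ 43.1 mm

Precipitable water is the column-integrated vapour mass per unit area: PW = (1/g) Σ q̄ Δp, with q in kg/kg and Δp in Pa (1 kg/m² of water = 1 mm).
Layer 1010–500 hPa: Δp = 510 hPa = 51000 Pa, q̄ = 0.00788 kg/kg → 0.00788 × 51000 / 9.8 = 41.01 mm
Layer 500–250 hPa: Δp = 250 hPa = 25000 Pa, q̄ = 0.000829 kg/kg → 0.000829 × 25000 / 9.8 = 2.11 mm
PW = 41.01 + 2.11 = 43.12 ≈ 43.1 mm.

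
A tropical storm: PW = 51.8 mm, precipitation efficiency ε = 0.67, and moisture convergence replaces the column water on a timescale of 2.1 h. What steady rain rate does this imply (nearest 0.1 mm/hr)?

R ≈ 16.5 mm/hr

Each overturning extracts ε × PW = 0.67 × 51.8 = 34.706 mm.
Rate = ε·PW / τ = 34.706 / 2.1 h = 16.5 mm/hr.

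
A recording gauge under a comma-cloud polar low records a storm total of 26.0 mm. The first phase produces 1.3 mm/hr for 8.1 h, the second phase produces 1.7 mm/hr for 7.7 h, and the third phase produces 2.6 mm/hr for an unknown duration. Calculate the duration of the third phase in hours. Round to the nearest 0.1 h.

duration ≈ 0.9 h

Known phases: 1.3 × 8.1 + 1.7 × 7.7 = 10.53 + 13.09 = 23.62 mm.
Remaining depth = 26.0 − 23.62 = 2.38 mm.
Duration = 2.38 / 2.6 = 0.9 h.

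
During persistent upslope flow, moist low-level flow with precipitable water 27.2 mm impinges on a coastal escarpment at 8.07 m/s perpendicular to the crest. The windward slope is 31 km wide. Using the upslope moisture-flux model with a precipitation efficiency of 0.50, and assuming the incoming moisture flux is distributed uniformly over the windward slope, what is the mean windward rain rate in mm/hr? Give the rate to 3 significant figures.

Incoming column moisture flux per unit ridge length: F = V × PW = 8.07 × 27.2 = 219.504 mm·m/s.
Spread over the 31 km slope with efficiency ε = 0.50: R = ε·F/W = 0.50 × 219.504 / 31000 m = 3.540e-03 mm/s.
R = 3.540e-03 × 3600 = 12.7 mm/hr.

R ≈ 12.7 mm/hr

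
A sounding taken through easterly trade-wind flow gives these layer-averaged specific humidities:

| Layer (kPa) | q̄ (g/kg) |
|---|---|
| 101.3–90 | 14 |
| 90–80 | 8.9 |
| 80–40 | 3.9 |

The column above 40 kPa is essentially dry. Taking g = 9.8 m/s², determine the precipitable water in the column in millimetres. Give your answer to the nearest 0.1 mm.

Precipitable water is the column-integrated vapour mass per unit area: PW = (1/g) Σ q̄ Δp, with q in kg/kg and Δp in Pa (1 kg/m² of water = 1 mm).
Layer 101.3–90 kPa: Δp = 113 hPa = 11300 Pa, q̄ = 0.014 kg/kg → 0.014 × 11300 / 9.8 = 16.14 mm
Layer 90–80 kPa: Δp = 100 hPa = 10000 Pa, q̄ = 0.0089 kg/kg → 0.0089 × 10000 / 9.8 = 9.08 mm
Layer 80–40 kPa: Δp = 400 hPa = 40000 Pa, q̄ = 0.0039 kg/kg → 0.0039 × 40000 / 9.8 = 15.92 mm
PW = 16.14 + 9.08 + 15.92 = 41.14 ≈ 41.1 mm.

PW ≈ 41.1 mm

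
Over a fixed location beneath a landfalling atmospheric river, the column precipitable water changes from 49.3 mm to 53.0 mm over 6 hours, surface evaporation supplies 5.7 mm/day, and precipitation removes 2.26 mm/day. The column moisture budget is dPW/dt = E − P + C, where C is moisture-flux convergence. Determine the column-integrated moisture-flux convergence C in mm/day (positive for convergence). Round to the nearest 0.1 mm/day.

C ≈ 11.4 mm/day

dPW/dt = (53.0 − 49.3) mm / (6/24 day) = +14.800 mm/day.
C = dPW/dt − E + P = (+14.800) − 5.7 + 2.26 = 11.4 mm/day.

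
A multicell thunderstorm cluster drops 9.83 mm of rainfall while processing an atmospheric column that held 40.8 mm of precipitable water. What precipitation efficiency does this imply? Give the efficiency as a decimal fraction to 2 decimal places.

ε = rainfall / PW = 9.83 / 40.8 = 0.24.

ε ≈ 0.24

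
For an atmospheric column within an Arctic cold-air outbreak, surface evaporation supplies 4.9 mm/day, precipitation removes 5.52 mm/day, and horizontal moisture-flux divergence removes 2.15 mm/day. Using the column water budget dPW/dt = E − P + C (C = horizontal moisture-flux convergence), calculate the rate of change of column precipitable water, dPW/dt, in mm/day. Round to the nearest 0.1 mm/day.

dPW/dt = E − P + C = 4.9 − 5.52 + (-2.15) = -2.8 mm/day.

dPW/dt ≈ -2.8 mm/day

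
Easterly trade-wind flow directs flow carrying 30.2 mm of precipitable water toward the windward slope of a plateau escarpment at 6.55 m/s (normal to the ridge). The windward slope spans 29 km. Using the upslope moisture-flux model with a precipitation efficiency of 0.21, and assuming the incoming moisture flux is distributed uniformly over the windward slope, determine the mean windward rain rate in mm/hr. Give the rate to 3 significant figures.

R ≈ 5.16 mm/hr

Incoming column moisture flux per unit ridge length: F = V × PW = 6.55 × 30.2 = 197.81 mm·m/s.
Spread over the 29 km slope with efficiency ε = 0.21: R = ε·F/W = 0.21 × 197.81 / 29000 m = 1.432e-03 mm/s.
R = 1.432e-03 × 3600 = 5.16 mm/hr.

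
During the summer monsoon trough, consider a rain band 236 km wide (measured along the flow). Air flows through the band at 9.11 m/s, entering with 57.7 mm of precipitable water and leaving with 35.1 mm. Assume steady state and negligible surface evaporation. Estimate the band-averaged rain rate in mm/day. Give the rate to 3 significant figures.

R ≈ 75.4 mm/day

Column moisture flux per unit crosswind length is F = V × PW.
Inflow: F_in = 9.11 × 57.7 = 525.647 mm·m/s
Outflow: F_out = 9.11 × 35.1 = 319.761 mm·m/s
Steady-state rate R = (F_in − F_out)/L = (525.647 − 319.761) / 236000 m = 8.724e-04 mm/s.
R = 8.724e-04 × 3600 × 24 = 75.4 mm/day.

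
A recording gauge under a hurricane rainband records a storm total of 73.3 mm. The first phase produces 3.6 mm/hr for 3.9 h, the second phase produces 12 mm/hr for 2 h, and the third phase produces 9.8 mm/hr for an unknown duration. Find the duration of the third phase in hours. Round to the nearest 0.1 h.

duration ≈ 3.6 h

Known phases: 3.6 × 3.9 + 12 × 2 = 14.04 + 24 = 38.04 mm.
Remaining depth = 73.3 − 38.04 = 35.26 mm.
Duration = 35.26 / 9.8 = 3.6 h.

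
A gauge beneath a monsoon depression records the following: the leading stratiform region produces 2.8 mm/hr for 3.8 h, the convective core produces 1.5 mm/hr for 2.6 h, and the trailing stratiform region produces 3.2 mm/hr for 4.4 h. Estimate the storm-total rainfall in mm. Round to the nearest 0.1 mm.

Total = Σ Rᵢ Δtᵢ = 2.8 × 3.8 + 1.5 × 2.6 + 3.2 × 4.4
      = 10.64 + 3.9 + 14.08 = 28.6 mm.

total ≈ 28.6 mm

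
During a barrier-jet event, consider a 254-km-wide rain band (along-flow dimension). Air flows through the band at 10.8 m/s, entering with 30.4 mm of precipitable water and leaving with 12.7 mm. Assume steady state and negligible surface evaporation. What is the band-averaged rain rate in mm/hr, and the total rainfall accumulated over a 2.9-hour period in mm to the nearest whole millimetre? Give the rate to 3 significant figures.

R ≈ 2.71 mm/hr; total ≈ 8 mm

Column moisture flux per unit crosswind length is F = V × PW.
Inflow: F_in = 10.8 × 30.4 = 328.32 mm·m/s
Outflow: F_out = 10.8 × 12.7 = 137.16 mm·m/s
Steady-state rate R = (F_in − F_out)/L = (328.32 − 137.16) / 254000 m = 7.526e-04 mm/s.
R = 7.526e-04 × 3600 = 2.71 mm/hr.
Over 2.9 h: total = 2.71 × 2.9 = 7.859 ≈ 8 mm.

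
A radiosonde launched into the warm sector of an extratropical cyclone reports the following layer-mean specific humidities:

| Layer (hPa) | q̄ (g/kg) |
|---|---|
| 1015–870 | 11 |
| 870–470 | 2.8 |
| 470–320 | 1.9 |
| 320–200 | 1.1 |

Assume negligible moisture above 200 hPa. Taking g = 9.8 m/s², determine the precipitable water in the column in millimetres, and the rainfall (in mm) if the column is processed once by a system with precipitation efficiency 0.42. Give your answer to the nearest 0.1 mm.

Precipitable water is the column-integrated vapour mass per unit area: PW = (1/g) Σ q̄ Δp, with q in kg/kg and Δp in Pa (1 kg/m² of water = 1 mm).
Layer 1015–870 hPa: Δp = 145 hPa = 14500 Pa, q̄ = 0.011 kg/kg → 0.011 × 14500 / 9.8 = 16.28 mm
Layer 870–470 hPa: Δp = 400 hPa = 40000 Pa, q̄ = 0.0028 kg/kg → 0.0028 × 40000 / 9.8 = 11.43 mm
Layer 470–320 hPa: Δp = 150 hPa = 15000 Pa, q̄ = 0.0019 kg/kg → 0.0019 × 15000 / 9.8 = 2.91 mm
Layer 320–200 hPa: Δp = 120 hPa = 12000 Pa, q̄ = 0.0011 kg/kg → 0.0011 × 12000 / 9.8 = 1.35 mm
PW = 16.28 + 11.43 + 2.91 + 1.35 = 31.97 ≈ 32.0 mm.
Rainfall = ε × PW = 0.42 × 32.0 = 13.4 mm.

PW ≈ 32.0 mm; rainfall ≈ 13.4 mm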